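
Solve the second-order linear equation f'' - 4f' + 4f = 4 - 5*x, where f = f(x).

f = -1/4 - 5*x/4 + C1*exp(2*x) + C2*x*exp(2*x)

Characteristic equation r² - 4r + 4 = 0 has discriminant (-4)² - 4·(4) = 0, so r = 2 is a repeated root.
Hence f_h = (C1 + C2*x)*exp(2*x).
For the particular solution try f_p = A0 + A1*x. Substituting and matching coefficients of each power of x gives A0 = -1/4, A1 = -5/4, so f_p = -1/4 - 5*x/4.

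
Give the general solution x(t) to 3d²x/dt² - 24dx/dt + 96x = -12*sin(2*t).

Divide through by 3: x'' - 8x' + 32x = -4*sin(2*t).
Characteristic equation r² - 8r + 32 = 0 has discriminant (-8)² - 4·(32) = -64 < 0, so r = 4 ± 4i.
Hence x_h = C1*cos(4*t)*exp(4*t) + C2*exp(4*t)*sin(4*t).
Try x_p = A*cos(2*t) + B*sin(2*t). Substituting and equating the coefficients of cos(2t) and sin(2t) gives A = -4/65, B = -7/65, so x_p = -7*sin(2*t)/65 - 4*cos(2*t)/65.

x = -7*sin(2*t)/65 - 4*cos(2*t)/65 + C1*cos(4*t)*exp(4*t) + C2*exp(4*t)*sin(4*t)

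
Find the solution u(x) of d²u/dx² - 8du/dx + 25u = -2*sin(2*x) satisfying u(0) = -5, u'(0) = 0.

Characteristic equation r² - 8r + 25 = 0 has discriminant (-8)² - 4·(25) = -36 < 0, so r = 4 ± 3i.
Hence u_h = C1*cos(3*x)*exp(4*x) + C2*exp(4*x)*sin(3*x).
Try u_p = A*cos(2*x) + B*sin(2*x). Substituting and equating the coefficients of cos(2x) and sin(2x) gives A = -32/697, B = -42/697, so u_p = -42*sin(2*x)/697 - 32*cos(2*x)/697.
General solution: u = -42*sin(2*x)/697 - 32*cos(2*x)/697 + C1*cos(3*x)*exp(4*x) + C2*exp(4*x)*sin(3*x).
Apply the initial conditions: u(0) = -32/697 + C1 = -5 and u'(0) = -84/697 + 3*C2 + 4*C1 = 0. Solving gives C1 = -3453/697, C2 = 4632/697.

u = -42*sin(2*x)/697 - 32*cos(2*x)/697 - 3453*cos(3*x)*exp(4*x)/697 + 4632*exp(4*x)*sin(3*x)/697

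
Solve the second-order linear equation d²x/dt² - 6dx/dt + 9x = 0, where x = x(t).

x = C1*exp(3*t) + C2*t*exp(3*t)

Characteristic equation r² - 6r + 9 = 0 has discriminant (-6)² - 4·(9) = 0, so r = 3 is a repeated root.
Hence x_h = (C1 + C2*t)*exp(3*t).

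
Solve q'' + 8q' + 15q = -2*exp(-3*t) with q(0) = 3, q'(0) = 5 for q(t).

q = -15*exp(-5*t)/2 + 21*exp(-3*t)/2 - t*exp(-3*t)

Characteristic equation r² + 8r + 15 = 0 factors as (r + 3)(r + 5) = 0, so r = -3, -5.
Hence q_h = C1*exp(-3*t) + C2*exp(-5*t).
Since exp(-3*t) solves the homogeneous equation (r = -3 is a root of multiplicity 1), multiply the trial by t. Try q_p = A*t*exp(-3*t). Substituting into the equation and dividing by exp(-3*t) gives A = -1, so q_p = -t*exp(-3*t).
General solution: q = C1*exp(-3*t) + C2*exp(-5*t) - t*exp(-3*t).
Apply the initial conditions: q(0) = C1 + C2 = 3 and q'(0) = -1 - 5*C2 - 3*C1 = 5. Solving gives C1 = 21/2, C2 = -15/2.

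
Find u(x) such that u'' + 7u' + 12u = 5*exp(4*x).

Characteristic equation r² + 7r + 12 = 0 factors as (r + 3)(r + 4) = 0, so r = -3, -4.
Hence u_h = C1*exp(-3*x) + C2*exp(-4*x).
Try u_p = A*exp(4*x). Substituting into the equation and dividing by exp(4*x) gives A = 5/56, so u_p = 5*exp(4*x)/56.

u = 5*exp(4*x)/56 + C1*exp(-3*x) + C2*exp(-4*x)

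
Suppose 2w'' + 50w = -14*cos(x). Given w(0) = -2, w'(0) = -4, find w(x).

w = -41*cos(5*x)/24 - 7*cos(x)/24 - 4*sin(5*x)/5

Divide through by 2: w'' + 25w = -7*cos(x).
Characteristic equation r² + 25 = 0 has discriminant (0)² - 4·(25) = -100 < 0, so r = ± 5i.
Hence w_h = C1*cos(5*x) + C2*sin(5*x).
Try w_p = A*cos(x) + B*sin(x). Substituting and equating the coefficients of cos(x) and sin(x) gives A = -7/24, B = 0, so w_p = -7*cos(x)/24.
General solution: w = -7*cos(x)/24 + C1*cos(5*x) + C2*sin(5*x).
Apply the initial conditions: w(0) = -7/24 + C1 = -2 and w'(0) = 5*C2 = -4. Solving gives C1 = -41/24, C2 = -4/5.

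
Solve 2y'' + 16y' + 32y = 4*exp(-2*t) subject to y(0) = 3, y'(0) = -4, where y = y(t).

Divide through by 2: y'' + 8y' + 16y = 2*exp(-2*t).
Characteristic equation r² + 8r + 16 = 0 has discriminant (8)² - 4·(16) = 0, so r = -4 is a repeated root.
Hence y_h = (C1 + C2*t)*exp(-4*t).
Try y_p = A*exp(-2*t). Substituting into the equation and dividing by exp(-2*t) gives A = 1/2, so y_p = exp(-2*t)/2.
General solution: y = exp(-2*t)/2 + C1*exp(-4*t) + C2*t*exp(-4*t).
Apply the initial conditions: y(0) = 1/2 + C1 = 3 and y'(0) = -1 + C2 - 4*C1 = -4. Solving gives C1 = 5/2, C2 = 7.

y = exp(-2*t)/2 + 5*exp(-4*t)/2 + 7*t*exp(-4*t)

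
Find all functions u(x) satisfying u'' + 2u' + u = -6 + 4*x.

Characteristic equation r² + 2r + 1 = 0 has discriminant (2)² - 4·(1) = 0, so r = -1 is a repeated root.
Hence u_h = (C1 + C2*x)*exp(-x).
For the particular solution try u_p = A0 + A1*x. Substituting and matching coefficients of each power of x gives A0 = -14, A1 = 4, so u_p = -14 + 4*x.

u = -14 + 4*x + C1*exp(-x) + C2*x*exp(-x)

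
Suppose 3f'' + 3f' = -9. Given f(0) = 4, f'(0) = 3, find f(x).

f = 10 - 6*exp(-x) - 3*x

Divide through by 3: f'' + f' = -3.
Characteristic equation r² + r = 0 factors as (r + 1)r = 0, so r = -1, 0.
Hence f_h = C1*exp(-x) + C2.
Since 0 is a characteristic root (multiplicity 1), multiply the polynomial trial by x: try f_p = A0*x. Substituting and matching coefficients of each power of x gives A0 = -3, so f_p = -3*x.
General solution: f = C2 - 3*x + C1*exp(-x).
Apply the initial conditions: f(0) = C1 + C2 = 4 and f'(0) = -3 - C1 = 3. Solving gives C1 = -6, C2 = 10.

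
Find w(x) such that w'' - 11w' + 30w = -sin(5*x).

w = -11*cos(5*x)/610 - sin(5*x)/610 + C1*exp(6*x) + C2*exp(5*x)

Characteristic equation r² - 11r + 30 = 0 factors as (r - 6)(r - 5) = 0, so r = 6, 5.
Hence w_h = C1*exp(6*x) + C2*exp(5*x).
Try w_p = A*cos(5*x) + B*sin(5*x). Substituting and equating the coefficients of cos(5x) and sin(5x) gives A = -11/610, B = -1/610, so w_p = -11*cos(5*x)/610 - sin(5*x)/610.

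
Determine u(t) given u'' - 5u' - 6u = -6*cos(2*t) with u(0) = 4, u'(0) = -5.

u = -19*exp(6*t)/70 + 3*cos(2*t)/10 + 3*sin(2*t)/10 + 139*exp(-t)/35

Characteristic equation r² - 5r - 6 = 0 factors as (r + 1)(r - 6) = 0, so r = -1, 6.
Hence u_h = C1*exp(-t) + C2*exp(6*t).
Try u_p = A*cos(2*t) + B*sin(2*t). Substituting and equating the coefficients of cos(2t) and sin(2t) gives A = 3/10, B = 3/10, so u_p = 3*cos(2*t)/10 + 3*sin(2*t)/10.
General solution: u = 3*cos(2*t)/10 + 3*sin(2*t)/10 + C1*exp(-t) + C2*exp(6*t).
Apply the initial conditions: u(0) = 3/10 + C1 + C2 = 4 and u'(0) = 3/5 - C1 + 6*C2 = -5. Solving gives C1 = 139/35, C2 = -19/70.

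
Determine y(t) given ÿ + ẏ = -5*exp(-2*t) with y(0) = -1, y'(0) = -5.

Characteristic equation r² + r = 0 factors as (r + 1)r = 0, so r = -1, 0.
Hence y_h = C1*exp(-t) + C2.
Try y_p = A*exp(-2*t). Substituting into the equation and dividing by exp(-2*t) gives A = -5/2, so y_p = -5*exp(-2*t)/2.
General solution: y = C2 - 5*exp(-2*t)/2 + C1*exp(-t).
Apply the initial conditions: y(0) = -5/2 + C1 + C2 = -1 and y'(0) = 5 - C1 = -5. Solving gives C1 = 10, C2 = -17/2.

y = -17/2 + 10*exp(-t) - 5*exp(-2*t)/2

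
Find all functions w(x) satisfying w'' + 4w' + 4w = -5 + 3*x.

Characteristic equation r² + 4r + 4 = 0 has discriminant (4)² - 4·(4) = 0, so r = -2 is a repeated root.
Hence w_h = (C1 + C2*x)*exp(-2*x).
For the particular solution try w_p = A0 + A1*x. Substituting and matching coefficients of each power of x gives A0 = -2, A1 = 3/4, so w_p = -2 + 3*x/4.

w = -2 + 3*x/4 + C1*exp(-2*x) + C2*x*exp(-2*x)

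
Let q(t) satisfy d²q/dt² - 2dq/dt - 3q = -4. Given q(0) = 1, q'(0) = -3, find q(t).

q = 4/3 + exp(-t)/2 - 5*exp(3*t)/6

Characteristic equation r² - 2r - 3 = 0 factors as (r - 3)(r + 1) = 0, so r = 3, -1.
Hence q_h = C1*exp(3*t) + C2*exp(-t).
For the particular solution try q_p = A0. Substituting and matching coefficients of each power of t gives A0 = 4/3, so q_p = 4/3.
General solution: q = 4/3 + C1*exp(3*t) + C2*exp(-t).
Apply the initial conditions: q(0) = 4/3 + C1 + C2 = 1 and q'(0) = -C2 + 3*C1 = -3. Solving gives C1 = -5/6, C2 = 1/2.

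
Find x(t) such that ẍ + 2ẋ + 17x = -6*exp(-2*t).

Characteristic equation r² + 2r + 17 = 0 has discriminant (2)² - 4·(17) = -64 < 0, so r = -1 ± 4i.
Hence x_h = C1*cos(4*t)*exp(-t) + C2*exp(-t)*sin(4*t).
Try x_p = A*exp(-2*t). Substituting into the equation and dividing by exp(-2*t) gives A = -6/17, so x_p = -6*exp(-2*t)/17.

x = -6*exp(-2*t)/17 + C1*cos(4*t)*exp(-t) + C2*exp(-t)*sin(4*t)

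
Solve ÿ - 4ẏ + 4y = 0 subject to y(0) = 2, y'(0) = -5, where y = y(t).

Characteristic equation r² - 4r + 4 = 0 has discriminant (-4)² - 4·(4) = 0, so r = 2 is a repeated root.
Hence y_h = (C1 + C2*t)*exp(2*t).
Apply the initial conditions: y(0) = C1 = 2 and y'(0) = C2 + 2*C1 = -5. Solving gives C1 = 2, C2 = -9.

y = 2*exp(2*t) - 9*t*exp(2*t)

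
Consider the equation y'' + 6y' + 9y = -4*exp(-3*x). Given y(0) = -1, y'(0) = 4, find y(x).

y = -exp(-3*x) + x*exp(-3*x) - 2*x**2*exp(-3*x)

Characteristic equation r² + 6r + 9 = 0 has discriminant (6)² - 4·(9) = 0, so r = -3 is a repeated root.
Hence y_h = (C1 + C2*x)*exp(-3*x).
Since exp(-3*x) solves the homogeneous equation (r = -3 is a root of multiplicity 2), multiply the trial by x^2. Try y_p = A*x^2*exp(-3*x). Substituting into the equation and dividing by exp(-3*x) gives A = -2, so y_p = -2*x^2*exp(-3*x).
General solution: y = C1*exp(-3*x) - 2*x^2*exp(-3*x) + C2*x*exp(-3*x).
Apply the initial conditions: y(0) = C1 = -1 and y'(0) = C2 - 3*C1 = 4. Solving gives C1 = -1, C2 = 1.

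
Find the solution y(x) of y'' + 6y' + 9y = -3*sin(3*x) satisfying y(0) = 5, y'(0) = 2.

Characteristic equation r² + 6r + 9 = 0 has discriminant (6)² - 4·(9) = 0, so r = -3 is a repeated root.
Hence y_h = (C1 + C2*x)*exp(-3*x).
Try y_p = A*cos(3*x) + B*sin(3*x). Substituting and equating the coefficients of cos(3x) and sin(3x) gives A = 1/6, B = 0, so y_p = cos(3*x)/6.
General solution: y = cos(3*x)/6 + C1*exp(-3*x) + C2*x*exp(-3*x).
Apply the initial conditions: y(0) = 1/6 + C1 = 5 and y'(0) = C2 - 3*C1 = 2. Solving gives C1 = 29/6, C2 = 33/2.

y = cos(3*x)/6 + 29*exp(-3*x)/6 + 33*x*exp(-3*x)/2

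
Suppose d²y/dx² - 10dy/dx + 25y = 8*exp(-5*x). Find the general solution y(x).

Characteristic equation r² - 10r + 25 = 0 has discriminant (-10)² - 4·(25) = 0, so r = 5 is a repeated root.
Hence y_h = (C1 + C2*x)*exp(5*x).
Try y_p = A*exp(-5*x). Substituting into the equation and dividing by exp(-5*x) gives A = 2/25, so y_p = 2*exp(-5*x)/25.

y = 2*exp(-5*x)/25 + C1*exp(5*x) + C2*x*exp(5*x)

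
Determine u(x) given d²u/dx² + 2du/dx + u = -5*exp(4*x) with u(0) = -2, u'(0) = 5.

u = -9*exp(-x)/5 - exp(4*x)/5 + 4*x*exp(-x)

Characteristic equation r² + 2r + 1 = 0 has discriminant (2)² - 4·(1) = 0, so r = -1 is a repeated root.
Hence u_h = (C1 + C2*x)*exp(-x).
Try u_p = A*exp(4*x). Substituting into the equation and dividing by exp(4*x) gives A = -1/5, so u_p = -exp(4*x)/5.
General solution: u = -exp(4*x)/5 + C1*exp(-x) + C2*x*exp(-x).
Apply the initial conditions: u(0) = -1/5 + C1 = -2 and u'(0) = -4/5 + C2 - C1 = 5. Solving gives C1 = -9/5, C2 = 4.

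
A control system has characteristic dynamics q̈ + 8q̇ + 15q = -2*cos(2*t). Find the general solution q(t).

Characteristic equation r² + 8r + 15 = 0 factors as (r + 3)(r + 5) = 0, so r = -3, -5.
Hence q_h = C1*exp(-3*t) + C2*exp(-5*t).
Try q_p = A*cos(2*t) + B*sin(2*t). Substituting and equating the coefficients of cos(2t) and sin(2t) gives A = -22/377, B = -32/377, so q_p = -32*sin(2*t)/377 - 22*cos(2*t)/377.

q = -32*sin(2*t)/377 - 22*cos(2*t)/377 + C1*exp(-3*t) + C2*exp(-5*t)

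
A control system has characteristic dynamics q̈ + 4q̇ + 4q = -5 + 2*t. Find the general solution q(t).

Characteristic equation r² + 4r + 4 = 0 has discriminant (4)² - 4·(4) = 0, so r = -2 is a repeated root.
Hence q_h = (C1 + C2*t)*exp(-2*t).
For the particular solution try q_p = A0 + A1*t. Substituting and matching coefficients of each power of t gives A0 = -7/4, A1 = 1/2, so q_p = -7/4 + t/2.

q = -7/4 + t/2 + C1*exp(-2*t) + C2*t*exp(-2*t)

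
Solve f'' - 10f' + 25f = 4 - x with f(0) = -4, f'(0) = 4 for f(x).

f = 18/125 - 518*exp(5*x)/125 - x/25 + 619*x*exp(5*x)/25

Characteristic equation r² - 10r + 25 = 0 has discriminant (-10)² - 4·(25) = 0, so r = 5 is a repeated root.
Hence f_h = (C1 + C2*x)*exp(5*x).
For the particular solution try f_p = A0 + A1*x. Substituting and matching coefficients of each power of x gives A0 = 18/125, A1 = -1/25, so f_p = 18/125 - x/25.
General solution: f = 18/125 - x/25 + C1*exp(5*x) + C2*x*exp(5*x).
Apply the initial conditions: f(0) = 18/125 + C1 = -4 and f'(0) = -1/25 + C2 + 5*C1 = 4. Solving gives C1 = -518/125, C2 = 619/25.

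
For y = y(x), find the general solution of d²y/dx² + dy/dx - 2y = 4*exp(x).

y = C1*exp(x) + C2*exp(-2*x) + 4*x*exp(x)/3

Characteristic equation r² + r - 2 = 0 factors as (r - 1)(r + 2) = 0, so r = 1, -2.
Hence y_h = C1*exp(x) + C2*exp(-2*x).
Since exp(x) solves the homogeneous equation (r = 1 is a root of multiplicity 1), multiply the trial by x. Try y_p = A*x*exp(x). Substituting into the equation and dividing by exp(x) gives A = 4/3, so y_p = 4*x*exp(x)/3.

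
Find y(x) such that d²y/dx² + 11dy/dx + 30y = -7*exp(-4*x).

y = -7*exp(-4*x)/2 + C1*exp(-5*x) + C2*exp(-6*x)

Characteristic equation r² + 11r + 30 = 0 factors as (r + 5)(r + 6) = 0, so r = -5, -6.
Hence y_h = C1*exp(-5*x) + C2*exp(-6*x).
Try y_p = A*exp(-4*x). Substituting into the equation and dividing by exp(-4*x) gives A = -7/2, so y_p = -7*exp(-4*x)/2.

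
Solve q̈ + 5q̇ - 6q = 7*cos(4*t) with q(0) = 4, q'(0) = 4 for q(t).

q = -77*cos(4*t)/442 + 3*exp(-6*t)/26 + 35*sin(4*t)/221 + 69*exp(t)/17

Characteristic equation r² + 5r - 6 = 0 factors as (r - 1)(r + 6) = 0, so r = 1, -6.
Hence q_h = C1*exp(t) + C2*exp(-6*t).
Try q_p = A*cos(4*t) + B*sin(4*t). Substituting and equating the coefficients of cos(4t) and sin(4t) gives A = -77/442, B = 35/221, so q_p = -77*cos(4*t)/442 + 35*sin(4*t)/221.
General solution: q = -77*cos(4*t)/442 + 35*sin(4*t)/221 + C1*exp(t) + C2*exp(-6*t).
Apply the initial conditions: q(0) = -77/442 + C1 + C2 = 4 and q'(0) = 140/221 + C1 - 6*C2 = 4. Solving gives C1 = 69/17, C2 = 3/26.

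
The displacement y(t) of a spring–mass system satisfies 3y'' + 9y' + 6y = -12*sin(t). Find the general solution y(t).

Divide through by 3: y'' + 3y' + 2y = -4*sin(t).
Characteristic equation r² + 3r + 2 = 0 factors as (r + 1)(r + 2) = 0, so r = -1, -2.
Hence y_h = C1*exp(-t) + C2*exp(-2*t).
Try y_p = A*cos(t) + B*sin(t). Substituting and equating the coefficients of cos(t) and sin(t) gives A = 6/5, B = -2/5, so y_p = -2*sin(t)/5 + 6*cos(t)/5.

y = -2*sin(t)/5 + 6*cos(t)/5 + C1*exp(-t) + C2*exp(-2*t)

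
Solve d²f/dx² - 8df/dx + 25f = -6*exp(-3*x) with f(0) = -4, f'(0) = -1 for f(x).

Characteristic equation r² - 8r + 25 = 0 has discriminant (-8)² - 4·(25) = -36 < 0, so r = 4 ± 3i.
Hence f_h = C1*cos(3*x)*exp(4*x) + C2*exp(4*x)*sin(3*x).
Try f_p = A*exp(-3*x). Substituting into the equation and dividing by exp(-3*x) gives A = -3/29, so f_p = -3*exp(-3*x)/29.
General solution: f = -3*exp(-3*x)/29 + C1*cos(3*x)*exp(4*x) + C2*exp(4*x)*sin(3*x).
Apply the initial conditions: f(0) = -3/29 + C1 = -4 and f'(0) = 9/29 + 3*C2 + 4*C1 = -1. Solving gives C1 = -113/29, C2 = 138/29.

f = -3*exp(-3*x)/29 - 113*cos(3*x)*exp(4*x)/29 + 138*exp(4*x)*sin(3*x)/29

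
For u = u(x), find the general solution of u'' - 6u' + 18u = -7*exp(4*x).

Characteristic equation r² - 6r + 18 = 0 has discriminant (-6)² - 4·(18) = -36 < 0, so r = 3 ± 3i.
Hence u_h = C1*cos(3*x)*exp(3*x) + C2*exp(3*x)*sin(3*x).
Try u_p = A*exp(4*x). Substituting into the equation and dividing by exp(4*x) gives A = -7/10, so u_p = -7*exp(4*x)/10.

u = -7*exp(4*x)/10 + C1*cos(3*x)*exp(3*x) + C2*exp(3*x)*sin(3*x)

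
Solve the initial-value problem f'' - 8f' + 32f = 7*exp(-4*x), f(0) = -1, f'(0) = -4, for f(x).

Characteristic equation r² - 8r + 32 = 0 has discriminant (-8)² - 4·(32) = -64 < 0, so r = 4 ± 4i.
Hence f_h = C1*cos(4*x)*exp(4*x) + C2*exp(4*x)*sin(4*x).
Try f_p = A*exp(-4*x). Substituting into the equation and dividing by exp(-4*x) gives A = 7/80, so f_p = 7*exp(-4*x)/80.
General solution: f = 7*exp(-4*x)/80 + C1*cos(4*x)*exp(4*x) + C2*exp(4*x)*sin(4*x).
Apply the initial conditions: f(0) = 7/80 + C1 = -1 and f'(0) = -7/20 + 4*C1 + 4*C2 = -4. Solving gives C1 = -87/80, C2 = 7/40.

f = 7*exp(-4*x)/80 - 87*cos(4*x)*exp(4*x)/80 + 7*exp(4*x)*sin(4*x)/40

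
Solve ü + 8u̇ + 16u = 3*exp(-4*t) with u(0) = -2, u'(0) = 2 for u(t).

u = -2*exp(-4*t) - 6*t*exp(-4*t) + 3*t**2*exp(-4*t)/2

Characteristic equation r² + 8r + 16 = 0 has discriminant (8)² - 4·(16) = 0, so r = -4 is a repeated root.
Hence u_h = (C1 + C2*t)*exp(-4*t).
Since exp(-4*t) solves the homogeneous equation (r = -4 is a root of multiplicity 2), multiply the trial by t^2. Try u_p = A*t^2*exp(-4*t). Substituting into the equation and dividing by exp(-4*t) gives A = 3/2, so u_p = 3*t^2*exp(-4*t)/2.
General solution: u = C1*exp(-4*t) + 3*t^2*exp(-4*t)/2 + C2*t*exp(-4*t).
Apply the initial conditions: u(0) = C1 = -2 and u'(0) = C2 - 4*C1 = 2. Solving gives C1 = -2, C2 = -6.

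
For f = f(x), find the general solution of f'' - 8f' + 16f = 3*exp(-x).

Characteristic equation r² - 8r + 16 = 0 has discriminant (-8)² - 4·(16) = 0, so r = 4 is a repeated root.
Hence f_h = (C1 + C2*x)*exp(4*x).
Try f_p = A*exp(-x). Substituting into the equation and dividing by exp(-x) gives A = 3/25, so f_p = 3*exp(-x)/25.

f = 3*exp(-x)/25 + C1*exp(4*x) + C2*x*exp(4*x)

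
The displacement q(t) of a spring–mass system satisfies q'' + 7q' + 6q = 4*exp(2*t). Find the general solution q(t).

Characteristic equation r² + 7r + 6 = 0 factors as (r + 1)(r + 6) = 0, so r = -1, -6.
Hence q_h = C1*exp(-t) + C2*exp(-6*t).
Try q_p = A*exp(2*t). Substituting into the equation and dividing by exp(2*t) gives A = 1/6, so q_p = exp(2*t)/6.

q = exp(2*t)/6 + C1*exp(-t) + C2*exp(-6*t)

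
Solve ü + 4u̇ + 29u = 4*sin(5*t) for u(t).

u = -5*cos(5*t)/26 + sin(5*t)/26 + C1*cos(5*t)*exp(-2*t) + C2*exp(-2*t)*sin(5*t)

Characteristic equation r² + 4r + 29 = 0 has discriminant (4)² - 4·(29) = -100 < 0, so r = -2 ± 5i.
Hence u_h = C1*cos(5*t)*exp(-2*t) + C2*exp(-2*t)*sin(5*t).
Try u_p = A*cos(5*t) + B*sin(5*t). Substituting and equating the coefficients of cos(5t) and sin(5t) gives A = -5/26, B = 1/26, so u_p = -5*cos(5*t)/26 + sin(5*t)/26.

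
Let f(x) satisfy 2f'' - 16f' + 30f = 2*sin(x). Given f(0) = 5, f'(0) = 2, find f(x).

f = -337*exp(5*x)/52 + 2*cos(x)/65 + 7*sin(x)/130 + 229*exp(3*x)/20

Divide through by 2: f'' - 8f' + 15f = sin(x).
Characteristic equation r² - 8r + 15 = 0 factors as (r - 3)(r - 5) = 0, so r = 3, 5.
Hence f_h = C1*exp(3*x) + C2*exp(5*x).
Try f_p = A*cos(x) + B*sin(x). Substituting and equating the coefficients of cos(x) and sin(x) gives A = 2/65, B = 7/130, so f_p = 2*cos(x)/65 + 7*sin(x)/130.
General solution: f = 2*cos(x)/65 + 7*sin(x)/130 + C1*exp(3*x) + C2*exp(5*x).
Apply the initial conditions: f(0) = 2/65 + C1 + C2 = 5 and f'(0) = 7/130 + 3*C1 + 5*C2 = 2. Solving gives C1 = 229/20, C2 = -337/52.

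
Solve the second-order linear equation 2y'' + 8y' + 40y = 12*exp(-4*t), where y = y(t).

Divide through by 2: y'' + 4y' + 20y = 6*exp(-4*t).
Characteristic equation r² + 4r + 20 = 0 has discriminant (4)² - 4·(20) = -64 < 0, so r = -2 ± 4i.
Hence y_h = C1*cos(4*t)*exp(-2*t) + C2*exp(-2*t)*sin(4*t).
Try y_p = A*exp(-4*t). Substituting into the equation and dividing by exp(-4*t) gives A = 3/10, so y_p = 3*exp(-4*t)/10.

y = 3*exp(-4*t)/10 + C1*cos(4*t)*exp(-2*t) + C2*exp(-2*t)*sin(4*t)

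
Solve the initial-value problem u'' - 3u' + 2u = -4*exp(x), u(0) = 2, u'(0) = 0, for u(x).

u = -6*exp(2*x) + 8*exp(x) + 4*x*exp(x)

Characteristic equation r² - 3r + 2 = 0 factors as (r - 2)(r - 1) = 0, so r = 2, 1.
Hence u_h = C1*exp(2*x) + C2*exp(x).
Since exp(x) solves the homogeneous equation (r = 1 is a root of multiplicity 1), multiply the trial by x. Try u_p = A*x*exp(x). Substituting into the equation and dividing by exp(x) gives A = 4, so u_p = 4*x*exp(x).
General solution: u = C1*exp(2*x) + C2*exp(x) + 4*x*exp(x).
Apply the initial conditions: u(0) = C1 + C2 = 2 and u'(0) = 4 + C2 + 2*C1 = 0. Solving gives C1 = -6, C2 = 8.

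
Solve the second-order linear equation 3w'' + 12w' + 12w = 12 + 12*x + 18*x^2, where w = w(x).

Divide through by 3: w'' + 4w' + 4w = 4 + 4*x + 6*x^2.
Characteristic equation r² + 4r + 4 = 0 has discriminant (4)² - 4·(4) = 0, so r = -2 is a repeated root.
Hence w_h = (C1 + C2*x)*exp(-2*x).
For the particular solution try w_p = A0 + A1*x + A2*x^2. Substituting and matching coefficients of each power of x gives A0 = 9/4, A1 = -2, A2 = 3/2, so w_p = 9/4 - 2*x + 3*x^2/2.

w = 9/4 - 2*x + 3*x**2/2 + C1*exp(-2*x) + C2*x*exp(-2*x)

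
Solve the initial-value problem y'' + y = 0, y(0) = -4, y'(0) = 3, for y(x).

Characteristic equation r² + 1 = 0 has discriminant (0)² - 4·(1) = -4 < 0, so r = ± i.
Hence y_h = C1*cos(x) + C2*sin(x).
Apply the initial conditions: y(0) = C1 = -4 and y'(0) = C2 = 3. Solving gives C1 = -4, C2 = 3.

y = -4*cos(x) + 3*sin(x)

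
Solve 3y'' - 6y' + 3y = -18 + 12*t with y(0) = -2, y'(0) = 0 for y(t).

Divide through by 3: y'' - 2y' + y = -6 + 4*t.
Characteristic equation r² - 2r + 1 = 0 has discriminant (-2)² - 4·(1) = 0, so r = 1 is a repeated root.
Hence y_h = (C1 + C2*t)*exp(t).
For the particular solution try y_p = A0 + A1*t. Substituting and matching coefficients of each power of t gives A0 = 2, A1 = 4, so y_p = 2 + 4*t.
General solution: y = 2 + 4*t + C1*exp(t) + C2*t*exp(t).
Apply the initial conditions: y(0) = 2 + C1 = -2 and y'(0) = 4 + C1 + C2 = 0. Solving gives C1 = -4, C2 = 0.

y = 2 - 4*exp(t) + 4*t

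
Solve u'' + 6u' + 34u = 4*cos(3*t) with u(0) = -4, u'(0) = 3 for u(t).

u = 72*sin(3*t)/949 + 100*cos(3*t)/949 - 9057*exp(-3*t)*sin(5*t)/4745 - 3896*cos(5*t)*exp(-3*t)/949

Characteristic equation r² + 6r + 34 = 0 has discriminant (6)² - 4·(34) = -100 < 0, so r = -3 ± 5i.
Hence u_h = C1*cos(5*t)*exp(-3*t) + C2*exp(-3*t)*sin(5*t).
Try u_p = A*cos(3*t) + B*sin(3*t). Substituting and equating the coefficients of cos(3t) and sin(3t) gives A = 100/949, B = 72/949, so u_p = 72*sin(3*t)/949 + 100*cos(3*t)/949.
General solution: u = 72*sin(3*t)/949 + 100*cos(3*t)/949 + C1*cos(5*t)*exp(-3*t) + C2*exp(-3*t)*sin(5*t).
Apply the initial conditions: u(0) = 100/949 + C1 = -4 and u'(0) = 216/949 - 3*C1 + 5*C2 = 3. Solving gives C1 = -3896/949, C2 = -9057/4745.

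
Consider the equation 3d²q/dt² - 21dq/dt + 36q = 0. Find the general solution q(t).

Divide through by 3: q'' - 7q' + 12q = 0.
Characteristic equation r² - 7r + 12 = 0 factors as (r - 4)(r - 3) = 0, so r = 4, 3.
Hence q_h = C1*exp(4*t) + C2*exp(3*t).

q = C1*exp(4*t) + C2*exp(3*t)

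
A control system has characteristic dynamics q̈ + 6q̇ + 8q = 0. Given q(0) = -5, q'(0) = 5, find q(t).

q = -15*exp(-2*t)/2 + 5*exp(-4*t)/2

Characteristic equation r² + 6r + 8 = 0 factors as (r + 2)(r + 4) = 0, so r = -2, -4.
Hence q_h = C1*exp(-2*t) + C2*exp(-4*t).
Apply the initial conditions: q(0) = C1 + C2 = -5 and q'(0) = -4*C2 - 2*C1 = 5. Solving gives C1 = -15/2, C2 = 5/2.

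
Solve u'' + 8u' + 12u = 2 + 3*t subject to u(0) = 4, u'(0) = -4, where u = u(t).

Characteristic equation r² + 8r + 12 = 0 factors as (r + 2)(r + 6) = 0, so r = -2, -6.
Hence u_h = C1*exp(-2*t) + C2*exp(-6*t).
For the particular solution try u_p = A0 + A1*t. Substituting and matching coefficients of each power of t gives A0 = 0, A1 = 1/4, so u_p = t/4.
General solution: u = t/4 + C1*exp(-2*t) + C2*exp(-6*t).
Apply the initial conditions: u(0) = C1 + C2 = 4 and u'(0) = 1/4 - 6*C2 - 2*C1 = -4. Solving gives C1 = 79/16, C2 = -15/16.

u = -15*exp(-6*t)/16 + t/4 + 79*exp(-2*t)/16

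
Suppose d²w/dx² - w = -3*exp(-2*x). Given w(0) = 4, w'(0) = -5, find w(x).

Characteristic equation r² - 1 = 0 factors as (r - 1)(r + 1) = 0, so r = 1, -1.
Hence w_h = C1*exp(x) + C2*exp(-x).
Try w_p = A*exp(-2*x). Substituting into the equation and dividing by exp(-2*x) gives A = -1, so w_p = -exp(-2*x).
General solution: w = -exp(-2*x) + C1*exp(x) + C2*exp(-x).
Apply the initial conditions: w(0) = -1 + C1 + C2 = 4 and w'(0) = 2 + C1 - C2 = -5. Solving gives C1 = -1, C2 = 6.

w = -exp(x) - exp(-2*x) + 6*exp(-x)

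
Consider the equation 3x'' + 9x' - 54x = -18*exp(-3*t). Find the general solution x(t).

x = exp(-3*t)/3 + C1*exp(-6*t) + C2*exp(3*t)

Divide through by 3: x'' + 3x' - 18x = -6*exp(-3*t).
Characteristic equation r² + 3r - 18 = 0 factors as (r + 6)(r - 3) = 0, so r = -6, 3.
Hence x_h = C1*exp(-6*t) + C2*exp(3*t).
Try x_p = A*exp(-3*t). Substituting into the equation and dividing by exp(-3*t) gives A = 1/3, so x_p = exp(-3*t)/3.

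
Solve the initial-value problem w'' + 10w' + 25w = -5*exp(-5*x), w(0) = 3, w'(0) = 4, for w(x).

w = 3*exp(-5*x) + 19*x*exp(-5*x) - 5*x**2*exp(-5*x)/2

Characteristic equation r² + 10r + 25 = 0 has discriminant (10)² - 4·(25) = 0, so r = -5 is a repeated root.
Hence w_h = (C1 + C2*x)*exp(-5*x).
Since exp(-5*x) solves the homogeneous equation (r = -5 is a root of multiplicity 2), multiply the trial by x^2. Try w_p = A*x^2*exp(-5*x). Substituting into the equation and dividing by exp(-5*x) gives A = -5/2, so w_p = -5*x^2*exp(-5*x)/2.
General solution: w = C1*exp(-5*x) - 5*x^2*exp(-5*x)/2 + C2*x*exp(-5*x).
Apply the initial conditions: w(0) = C1 = 3 and w'(0) = C2 - 5*C1 = 4. Solving gives C1 = 3, C2 = 19.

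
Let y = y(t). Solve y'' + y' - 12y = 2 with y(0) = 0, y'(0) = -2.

y = -1/6 - 4*exp(3*t)/21 + 5*exp(-4*t)/14

Characteristic equation r² + r - 12 = 0 factors as (r + 4)(r - 3) = 0, so r = -4, 3.
Hence y_h = C1*exp(-4*t) + C2*exp(3*t).
For the particular solution try y_p = A0. Substituting and matching coefficients of each power of t gives A0 = -1/6, so y_p = -1/6.
General solution: y = -1/6 + C1*exp(-4*t) + C2*exp(3*t).
Apply the initial conditions: y(0) = -1/6 + C1 + C2 = 0 and y'(0) = -4*C1 + 3*C2 = -2. Solving gives C1 = 5/14, C2 = -4/21.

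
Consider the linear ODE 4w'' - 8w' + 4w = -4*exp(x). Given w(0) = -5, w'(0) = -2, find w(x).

w = -5*exp(x) + 3*x*exp(x) - x**2*exp(x)/2

Divide through by 4: w'' - 2w' + w = -exp(x).
Characteristic equation r² - 2r + 1 = 0 has discriminant (-2)² - 4·(1) = 0, so r = 1 is a repeated root.
Hence w_h = (C1 + C2*x)*exp(x).
Since exp(x) solves the homogeneous equation (r = 1 is a root of multiplicity 2), multiply the trial by x^2. Try w_p = A*x^2*exp(x). Substituting into the equation and dividing by exp(x) gives A = -1/2, so w_p = -x^2*exp(x)/2.
General solution: w = C1*exp(x) - x^2*exp(x)/2 + C2*x*exp(x).
Apply the initial conditions: w(0) = C1 = -5 and w'(0) = C1 + C2 = -2. Solving gives C1 = -5, C2 = 3.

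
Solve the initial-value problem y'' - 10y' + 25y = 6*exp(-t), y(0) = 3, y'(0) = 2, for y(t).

Characteristic equation r² - 10r + 25 = 0 has discriminant (-10)² - 4·(25) = 0, so r = 5 is a repeated root.
Hence y_h = (C1 + C2*t)*exp(5*t).
Try y_p = A*exp(-t). Substituting into the equation and dividing by exp(-t) gives A = 1/6, so y_p = exp(-t)/6.
General solution: y = exp(-t)/6 + C1*exp(5*t) + C2*t*exp(5*t).
Apply the initial conditions: y(0) = 1/6 + C1 = 3 and y'(0) = -1/6 + C2 + 5*C1 = 2. Solving gives C1 = 17/6, C2 = -12.

y = exp(-t)/6 + 17*exp(5*t)/6 - 12*t*exp(5*t)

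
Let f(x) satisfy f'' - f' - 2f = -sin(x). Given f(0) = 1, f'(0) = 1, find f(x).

Characteristic equation r² - r - 2 = 0 factors as (r + 1)(r - 2) = 0, so r = -1, 2.
Hence f_h = C1*exp(-x) + C2*exp(2*x).
Try f_p = A*cos(x) + B*sin(x). Substituting and equating the coefficients of cos(x) and sin(x) gives A = -1/10, B = 3/10, so f_p = -cos(x)/10 + 3*sin(x)/10.
General solution: f = -cos(x)/10 + 3*sin(x)/10 + C1*exp(-x) + C2*exp(2*x).
Apply the initial conditions: f(0) = -1/10 + C1 + C2 = 1 and f'(0) = 3/10 - C1 + 2*C2 = 1. Solving gives C1 = 1/2, C2 = 3/5.

f = exp(-x)/2 - cos(x)/10 + 3*exp(2*x)/5 + 3*sin(x)/10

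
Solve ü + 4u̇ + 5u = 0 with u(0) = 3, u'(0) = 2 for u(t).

Characteristic equation r² + 4r + 5 = 0 has discriminant (4)² - 4·(5) = -4 < 0, so r = -2 ± i.
Hence u_h = C1*cos(t)*exp(-2*t) + C2*exp(-2*t)*sin(t).
Apply the initial conditions: u(0) = C1 = 3 and u'(0) = C2 - 2*C1 = 2. Solving gives C1 = 3, C2 = 8.

u = 3*cos(t)*exp(-2*t) + 8*exp(-2*t)*sin(t)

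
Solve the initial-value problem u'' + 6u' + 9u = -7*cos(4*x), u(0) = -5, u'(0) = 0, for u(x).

u = -3174*exp(-3*x)/625 - 168*sin(4*x)/625 + 49*cos(4*x)/625 - 354*x*exp(-3*x)/25

Characteristic equation r² + 6r + 9 = 0 has discriminant (6)² - 4·(9) = 0, so r = -3 is a repeated root.
Hence u_h = (C1 + C2*x)*exp(-3*x).
Try u_p = A*cos(4*x) + B*sin(4*x). Substituting and equating the coefficients of cos(4x) and sin(4x) gives A = 49/625, B = -168/625, so u_p = -168*sin(4*x)/625 + 49*cos(4*x)/625.
General solution: u = -168*sin(4*x)/625 + 49*cos(4*x)/625 + C1*exp(-3*x) + C2*x*exp(-3*x).
Apply the initial conditions: u(0) = 49/625 + C1 = -5 and u'(0) = -672/625 + C2 - 3*C1 = 0. Solving gives C1 = -3174/625, C2 = -354/25.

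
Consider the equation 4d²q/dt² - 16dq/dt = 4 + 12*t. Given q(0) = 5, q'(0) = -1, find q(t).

q = 329/64 - 9*exp(4*t)/64 - 7*t/16 - 3*t**2/8

Divide through by 4: q'' - 4q' = 1 + 3*t.
Characteristic equation r² - 4r = 0 factors as (r - 4)r = 0, so r = 4, 0.
Hence q_h = C1*exp(4*t) + C2.
Since 0 is a characteristic root (multiplicity 1), multiply the polynomial trial by t: try q_p = t*(A0 + A1*t). Substituting and matching coefficients of each power of t gives A0 = -7/16, A1 = -3/8, so q_p = -7*t/16 - 3*t^2/8.
General solution: q = C2 - 7*t/16 - 3*t^2/8 + C1*exp(4*t).
Apply the initial conditions: q(0) = C1 + C2 = 5 and q'(0) = -7/16 + 4*C1 = -1. Solving gives C1 = -9/64, C2 = 329/64.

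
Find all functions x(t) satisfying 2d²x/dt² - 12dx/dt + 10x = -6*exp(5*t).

Divide through by 2: x'' - 6x' + 5x = -3*exp(5*t).
Characteristic equation r² - 6r + 5 = 0 factors as (r - 1)(r - 5) = 0, so r = 1, 5.
Hence x_h = C1*exp(t) + C2*exp(5*t).
Since exp(5*t) solves the homogeneous equation (r = 5 is a root of multiplicity 1), multiply the trial by t. Try x_p = A*t*exp(5*t). Substituting into the equation and dividing by exp(5*t) gives A = -3/4, so x_p = -3*t*exp(5*t)/4.

x = C1*exp(t) + C2*exp(5*t) - 3*t*exp(5*t)/4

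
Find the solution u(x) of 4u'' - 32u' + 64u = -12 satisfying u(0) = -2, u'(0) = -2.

u = -3/16 - 29*exp(4*x)/16 + 21*x*exp(4*x)/4

Divide through by 4: u'' - 8u' + 16u = -3.
Characteristic equation r² - 8r + 16 = 0 has discriminant (-8)² - 4·(16) = 0, so r = 4 is a repeated root.
Hence u_h = (C1 + C2*x)*exp(4*x).
For the particular solution try u_p = A0. Substituting and matching coefficients of each power of x gives A0 = -3/16, so u_p = -3/16.
General solution: u = -3/16 + C1*exp(4*x) + C2*x*exp(4*x).
Apply the initial conditions: u(0) = -3/16 + C1 = -2 and u'(0) = C2 + 4*C1 = -2. Solving gives C1 = -29/16, C2 = 21/4.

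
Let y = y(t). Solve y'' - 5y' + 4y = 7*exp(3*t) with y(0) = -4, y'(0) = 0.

Characteristic equation r² - 5r + 4 = 0 factors as (r - 1)(r - 4) = 0, so r = 1, 4.
Hence y_h = C1*exp(t) + C2*exp(4*t).
Try y_p = A*exp(3*t). Substituting into the equation and dividing by exp(3*t) gives A = -7/2, so y_p = -7*exp(3*t)/2.
General solution: y = -7*exp(3*t)/2 + C1*exp(t) + C2*exp(4*t).
Apply the initial conditions: y(0) = -7/2 + C1 + C2 = -4 and y'(0) = -21/2 + C1 + 4*C2 = 0. Solving gives C1 = -25/6, C2 = 11/3.

y = -25*exp(t)/6 - 7*exp(3*t)/2 + 11*exp(4*t)/3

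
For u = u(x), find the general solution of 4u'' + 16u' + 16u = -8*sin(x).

Divide through by 4: u'' + 4u' + 4u = -2*sin(x).
Characteristic equation r² + 4r + 4 = 0 has discriminant (4)² - 4·(4) = 0, so r = -2 is a repeated root.
Hence u_h = (C1 + C2*x)*exp(-2*x).
Try u_p = A*cos(x) + B*sin(x). Substituting and equating the coefficients of cos(x) and sin(x) gives A = 8/25, B = -6/25, so u_p = -6*sin(x)/25 + 8*cos(x)/25.

u = -6*sin(x)/25 + 8*cos(x)/25 + C1*exp(-2*x) + C2*x*exp(-2*x)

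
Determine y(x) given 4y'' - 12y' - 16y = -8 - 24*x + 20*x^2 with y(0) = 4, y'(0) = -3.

Divide through by 4: y'' - 3y' - 4y = -2 - 6*x + 5*x^2.
Characteristic equation r² - 3r - 4 = 0 factors as (r + 1)(r - 4) = 0, so r = -1, 4.
Hence y_h = C1*exp(-x) + C2*exp(4*x).
For the particular solution try y_p = A0 + A1*x + A2*x^2. Substituting and matching coefficients of each power of x gives A0 = -85/32, A1 = 27/8, A2 = -5/4, so y_p = -85/32 - 5*x^2/4 + 27*x/8.
General solution: y = -85/32 - 5*x^2/4 + 27*x/8 + C1*exp(-x) + C2*exp(4*x).
Apply the initial conditions: y(0) = -85/32 + C1 + C2 = 4 and y'(0) = 27/8 - C1 + 4*C2 = -3. Solving gives C1 = 33/5, C2 = 9/160.

y = -85/32 - 5*x**2/4 + 9*exp(4*x)/160 + 27*x/8 + 33*exp(-x)/5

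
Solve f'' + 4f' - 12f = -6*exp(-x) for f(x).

Characteristic equation r² + 4r - 12 = 0 factors as (r - 2)(r + 6) = 0, so r = 2, -6.
Hence f_h = C1*exp(2*x) + C2*exp(-6*x).
Try f_p = A*exp(-x). Substituting into the equation and dividing by exp(-x) gives A = 2/5, so f_p = 2*exp(-x)/5.

f = 2*exp(-x)/5 + C1*exp(2*x) + C2*exp(-6*x)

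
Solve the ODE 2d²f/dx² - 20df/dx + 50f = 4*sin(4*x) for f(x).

Divide through by 2: f'' - 10f' + 25f = 2*sin(4*x).
Characteristic equation r² - 10r + 25 = 0 has discriminant (-10)² - 4·(25) = 0, so r = 5 is a repeated root.
Hence f_h = (C1 + C2*x)*exp(5*x).
Try f_p = A*cos(4*x) + B*sin(4*x). Substituting and equating the coefficients of cos(4x) and sin(4x) gives A = 80/1681, B = 18/1681, so f_p = 18*sin(4*x)/1681 + 80*cos(4*x)/1681.

f = 18*sin(4*x)/1681 + 80*cos(4*x)/1681 + C1*exp(5*x) + C2*x*exp(5*x)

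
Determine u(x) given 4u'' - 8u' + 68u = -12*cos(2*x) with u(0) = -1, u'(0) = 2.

u = -39*cos(2*x)/185 + 12*sin(2*x)/185 - 146*cos(4*x)*exp(x)/185 + 123*exp(x)*sin(4*x)/185

Divide through by 4: u'' - 2u' + 17u = -3*cos(2*x).
Characteristic equation r² - 2r + 17 = 0 has discriminant (-2)² - 4·(17) = -64 < 0, so r = 1 ± 4i.
Hence u_h = C1*cos(4*x)*exp(x) + C2*exp(x)*sin(4*x).
Try u_p = A*cos(2*x) + B*sin(2*x). Substituting and equating the coefficients of cos(2x) and sin(2x) gives A = -39/185, B = 12/185, so u_p = -39*cos(2*x)/185 + 12*sin(2*x)/185.
General solution: u = -39*cos(2*x)/185 + 12*sin(2*x)/185 + C1*cos(4*x)*exp(x) + C2*exp(x)*sin(4*x).
Apply the initial conditions: u(0) = -39/185 + C1 = -1 and u'(0) = 24/185 + C1 + 4*C2 = 2. Solving gives C1 = -146/185, C2 = 123/185.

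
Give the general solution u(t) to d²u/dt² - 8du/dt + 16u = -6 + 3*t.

Characteristic equation r² - 8r + 16 = 0 has discriminant (-8)² - 4·(16) = 0, so r = 4 is a repeated root.
Hence u_h = (C1 + C2*t)*exp(4*t).
For the particular solution try u_p = A0 + A1*t. Substituting and matching coefficients of each power of t gives A0 = -9/32, A1 = 3/16, so u_p = -9/32 + 3*t/16.

u = -9/32 + 3*t/16 + C1*exp(4*t) + C2*t*exp(4*t)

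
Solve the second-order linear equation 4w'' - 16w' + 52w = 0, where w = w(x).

w = C1*cos(3*x)*exp(2*x) + C2*exp(2*x)*sin(3*x)

Divide through by 4: w'' - 4w' + 13w = 0.
Characteristic equation r² - 4r + 13 = 0 has discriminant (-4)² - 4·(13) = -36 < 0, so r = 2 ± 3i.
Hence w_h = C1*cos(3*x)*exp(2*x) + C2*exp(2*x)*sin(3*x).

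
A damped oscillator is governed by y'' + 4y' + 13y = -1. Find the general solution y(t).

y = -1/13 + C1*cos(3*t)*exp(-2*t) + C2*exp(-2*t)*sin(3*t)

Characteristic equation r² + 4r + 13 = 0 has discriminant (4)² - 4·(13) = -36 < 0, so r = -2 ± 3i.
Hence y_h = C1*cos(3*t)*exp(-2*t) + C2*exp(-2*t)*sin(3*t).
For the particular solution try y_p = A0. Substituting and matching coefficients of each power of t gives A0 = -1/13, so y_p = -1/13.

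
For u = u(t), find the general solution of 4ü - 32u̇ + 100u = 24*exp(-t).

Divide through by 4: u'' - 8u' + 25u = 6*exp(-t).
Characteristic equation r² - 8r + 25 = 0 has discriminant (-8)² - 4·(25) = -36 < 0, so r = 4 ± 3i.
Hence u_h = C1*cos(3*t)*exp(4*t) + C2*exp(4*t)*sin(3*t).
Try u_p = A*exp(-t). Substituting into the equation and dividing by exp(-t) gives A = 3/17, so u_p = 3*exp(-t)/17.

u = 3*exp(-t)/17 + C1*cos(3*t)*exp(4*t) + C2*exp(4*t)*sin(3*t)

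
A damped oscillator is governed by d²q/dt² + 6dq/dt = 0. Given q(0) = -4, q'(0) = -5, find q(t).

q = -29/6 + 5*exp(-6*t)/6

Characteristic equation r² + 6r = 0 factors as (r + 6)r = 0, so r = -6, 0.
Hence q_h = C1*exp(-6*t) + C2.
Apply the initial conditions: q(0) = C1 + C2 = -4 and q'(0) = -6*C1 = -5. Solving gives C1 = 5/6, C2 = -29/6.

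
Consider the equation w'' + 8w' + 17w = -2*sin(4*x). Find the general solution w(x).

w = -2*sin(4*x)/1025 + 64*cos(4*x)/1025 + C1*cos(x)*exp(-4*x) + C2*exp(-4*x)*sin(x)

Characteristic equation r² + 8r + 17 = 0 has discriminant (8)² - 4·(17) = -4 < 0, so r = -4 ± i.
Hence w_h = C1*cos(x)*exp(-4*x) + C2*exp(-4*x)*sin(x).
Try w_p = A*cos(4*x) + B*sin(4*x). Substituting and equating the coefficients of cos(4x) and sin(4x) gives A = 64/1025, B = -2/1025, so w_p = -2*sin(4*x)/1025 + 64*cos(4*x)/1025.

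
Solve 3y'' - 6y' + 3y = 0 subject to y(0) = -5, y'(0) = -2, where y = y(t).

y = -5*exp(t) + 3*t*exp(t)

Divide through by 3: y'' - 2y' + y = 0.
Characteristic equation r² - 2r + 1 = 0 has discriminant (-2)² - 4·(1) = 0, so r = 1 is a repeated root.
Hence y_h = (C1 + C2*t)*exp(t).
Apply the initial conditions: y(0) = C1 = -5 and y'(0) = C1 + C2 = -2. Solving gives C1 = -5, C2 = 3.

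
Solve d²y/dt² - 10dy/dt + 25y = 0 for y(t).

y = C1*exp(5*t) + C2*t*exp(5*t)

Characteristic equation r² - 10r + 25 = 0 has discriminant (-10)² - 4·(25) = 0, so r = 5 is a repeated root.
Hence y_h = (C1 + C2*t)*exp(5*t).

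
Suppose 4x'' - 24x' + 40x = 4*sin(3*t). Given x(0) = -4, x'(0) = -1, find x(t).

x = sin(3*t)/325 + 18*cos(3*t)/325 - 1318*cos(t)*exp(3*t)/325 + 3626*exp(3*t)*sin(t)/325

Divide through by 4: x'' - 6x' + 10x = sin(3*t).
Characteristic equation r² - 6r + 10 = 0 has discriminant (-6)² - 4·(10) = -4 < 0, so r = 3 ± i.
Hence x_h = C1*cos(t)*exp(3*t) + C2*exp(3*t)*sin(t).
Try x_p = A*cos(3*t) + B*sin(3*t). Substituting and equating the coefficients of cos(3t) and sin(3t) gives A = 18/325, B = 1/325, so x_p = sin(3*t)/325 + 18*cos(3*t)/325.
General solution: x = sin(3*t)/325 + 18*cos(3*t)/325 + C1*cos(t)*exp(3*t) + C2*exp(3*t)*sin(t).
Apply the initial conditions: x(0) = 18/325 + C1 = -4 and x'(0) = 3/325 + C2 + 3*C1 = -1. Solving gives C1 = -1318/325, C2 = 3626/325.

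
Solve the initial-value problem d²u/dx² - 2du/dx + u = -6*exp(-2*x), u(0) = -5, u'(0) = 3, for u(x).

Characteristic equation r² - 2r + 1 = 0 has discriminant (-2)² - 4·(1) = 0, so r = 1 is a repeated root.
Hence u_h = (C1 + C2*x)*exp(x).
Try u_p = A*exp(-2*x). Substituting into the equation and dividing by exp(-2*x) gives A = -2/3, so u_p = -2*exp(-2*x)/3.
General solution: u = -2*exp(-2*x)/3 + C1*exp(x) + C2*x*exp(x).
Apply the initial conditions: u(0) = -2/3 + C1 = -5 and u'(0) = 4/3 + C1 + C2 = 3. Solving gives C1 = -13/3, C2 = 6.

u = -13*exp(x)/3 - 2*exp(-2*x)/3 + 6*x*exp(x)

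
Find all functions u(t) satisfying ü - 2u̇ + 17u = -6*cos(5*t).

u = 12*cos(5*t)/41 + 15*sin(5*t)/41 + C1*cos(4*t)*exp(t) + C2*exp(t)*sin(4*t)

Characteristic equation r² - 2r + 17 = 0 has discriminant (-2)² - 4·(17) = -64 < 0, so r = 1 ± 4i.
Hence u_h = C1*cos(4*t)*exp(t) + C2*exp(t)*sin(4*t).
Try u_p = A*cos(5*t) + B*sin(5*t). Substituting and equating the coefficients of cos(5t) and sin(5t) gives A = 12/41, B = 15/41, so u_p = 12*cos(5*t)/41 + 15*sin(5*t)/41.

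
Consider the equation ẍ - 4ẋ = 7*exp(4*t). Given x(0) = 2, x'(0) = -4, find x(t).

x = 55/16 - 23*exp(4*t)/16 + 7*t*exp(4*t)/4

Characteristic equation r² - 4r = 0 factors as (r - 4)r = 0, so r = 4, 0.
Hence x_h = C1*exp(4*t) + C2.
Since exp(4*t) solves the homogeneous equation (r = 4 is a root of multiplicity 1), multiply the trial by t. Try x_p = A*t*exp(4*t). Substituting into the equation and dividing by exp(4*t) gives A = 7/4, so x_p = 7*t*exp(4*t)/4.
General solution: x = C2 + C1*exp(4*t) + 7*t*exp(4*t)/4.
Apply the initial conditions: x(0) = C1 + C2 = 2 and x'(0) = 7/4 + 4*C1 = -4. Solving gives C1 = -23/16, C2 = 55/16.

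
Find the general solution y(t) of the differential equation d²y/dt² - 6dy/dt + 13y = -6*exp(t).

y = -3*exp(t)/4 + C1*cos(2*t)*exp(3*t) + C2*exp(3*t)*sin(2*t)

Characteristic equation r² - 6r + 13 = 0 has discriminant (-6)² - 4·(13) = -16 < 0, so r = 3 ± 2i.
Hence y_h = C1*cos(2*t)*exp(3*t) + C2*exp(3*t)*sin(2*t).
Try y_p = A*exp(t). Substituting into the equation and dividing by exp(t) gives A = -3/4, so y_p = -3*exp(t)/4.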